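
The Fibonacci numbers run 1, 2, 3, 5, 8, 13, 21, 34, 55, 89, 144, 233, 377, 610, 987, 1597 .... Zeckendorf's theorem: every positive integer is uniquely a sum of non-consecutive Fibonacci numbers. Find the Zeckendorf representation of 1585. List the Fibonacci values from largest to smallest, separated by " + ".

take 987 (≤ 1585); 1585 − 987 = 598
take 377 (≤ 598); 598 − 377 = 221
take 144 (≤ 221); 221 − 144 = 77
take 55 (≤ 77); 77 − 55 = 22
take 21 (≤ 22); 22 − 21 = 1
take 1 (≤ 1); 1 − 1 = 0
So 1585 = 987 + 377 + 144 + 55 + 21 + 1, with no two terms consecutive in the sequence.

987 + 377 + 144 + 55 + 21 + 1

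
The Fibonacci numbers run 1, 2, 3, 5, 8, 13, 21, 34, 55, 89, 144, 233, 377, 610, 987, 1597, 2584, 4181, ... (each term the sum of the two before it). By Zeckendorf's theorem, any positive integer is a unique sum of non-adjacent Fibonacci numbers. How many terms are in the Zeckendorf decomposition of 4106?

take 2584 (≤ 4106); 4106 − 2584 = 1522
take 987 (≤ 1522); 1522 − 987 = 535
take 377 (≤ 535); 535 − 377 = 158
take 144 (≤ 158); 158 − 144 = 14
take 13 (≤ 14); 14 − 13 = 1
take 1 (≤ 1); 1 − 1 = 0
4106 = 2584 + 987 + 377 + 144 + 13 + 1, which has 6 terms.

6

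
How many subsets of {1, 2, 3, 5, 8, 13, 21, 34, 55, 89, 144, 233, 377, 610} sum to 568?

15

Starting from the Zeckendorf form and repeatedly splitting a term F_k into F_{k−1} + F_{k−2} (when neither is already used) reaches every representation.
568 = 377+144+34+13 = 377+144+34+8+5 = 377+89+55+34+13 = … (12 more), for 15 in all.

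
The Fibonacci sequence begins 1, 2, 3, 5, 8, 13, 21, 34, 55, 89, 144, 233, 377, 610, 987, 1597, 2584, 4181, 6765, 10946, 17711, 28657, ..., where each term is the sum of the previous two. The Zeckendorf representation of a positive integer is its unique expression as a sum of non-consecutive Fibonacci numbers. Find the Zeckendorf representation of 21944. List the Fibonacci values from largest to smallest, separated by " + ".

largest Fibonacci ≤ 21944 is 17711; 21944 − 17711 = 4233
largest Fibonacci ≤ 4233 is 4181; 4233 − 4181 = 52
largest Fibonacci ≤ 52 is 34; 52 − 34 = 18
largest Fibonacci ≤ 18 is 13; 18 − 13 = 5
largest Fibonacci ≤ 5 is 5; 5 − 5 = 0
So 21944 = 17711 + 4181 + 34 + 13 + 5, with no two terms consecutive in the sequence.

17711 + 4181 + 34 + 13 + 5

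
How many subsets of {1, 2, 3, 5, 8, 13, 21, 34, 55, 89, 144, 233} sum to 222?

7

Each representation comes from the Zeckendorf form by replacing some F_k with F_{k−1} + F_{k−2} where possible.
222 = 144+55+21+2 = 144+55+13+8+2 = 144+55+13+5+3+2 = 144+34+21+13+8+2 = 144+34+21+13+5+3+2 = … (2 more), for 7 in all.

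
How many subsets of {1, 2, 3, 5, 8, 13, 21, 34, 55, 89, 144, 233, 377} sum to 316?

6

Each representation comes from the Zeckendorf form by replacing some F_k with F_{k−1} + F_{k−2} where possible.
316 = 233+55+21+5+2 = 233+55+13+8+5+2 = 144+89+55+21+5+2 = … (3 more), for 6 in all.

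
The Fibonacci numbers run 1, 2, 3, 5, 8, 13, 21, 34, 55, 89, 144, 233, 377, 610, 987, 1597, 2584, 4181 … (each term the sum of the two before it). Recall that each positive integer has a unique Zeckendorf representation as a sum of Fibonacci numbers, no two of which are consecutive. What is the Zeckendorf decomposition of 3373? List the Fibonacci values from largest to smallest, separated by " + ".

2584 + 610 + 144 + 34 + 1

subtract 2584 from 3373: 789 remains
subtract 610 from 789: 179 remains
subtract 144 from 179: 35 remains
subtract 34 from 35: 1 remains
subtract 1 from 1: 0 remains
So 3373 = 2584 + 610 + 144 + 34 + 1, with no two terms consecutive in the sequence.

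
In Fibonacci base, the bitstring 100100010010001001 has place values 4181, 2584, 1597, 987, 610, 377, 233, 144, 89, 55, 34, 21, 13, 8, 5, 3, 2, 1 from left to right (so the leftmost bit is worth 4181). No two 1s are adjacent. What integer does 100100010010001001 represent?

Summing the place values of the 1 bits: 4181 + 987 + 144 + 34 + 5 + 1 = 5352.

5352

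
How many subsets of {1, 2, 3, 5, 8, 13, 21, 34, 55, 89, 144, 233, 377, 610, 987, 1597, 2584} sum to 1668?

1668 = 1597+55+13+3 = 1597+55+13+2+1 = 1597+55+8+5+3 = … (29 more), for 32 in all.

32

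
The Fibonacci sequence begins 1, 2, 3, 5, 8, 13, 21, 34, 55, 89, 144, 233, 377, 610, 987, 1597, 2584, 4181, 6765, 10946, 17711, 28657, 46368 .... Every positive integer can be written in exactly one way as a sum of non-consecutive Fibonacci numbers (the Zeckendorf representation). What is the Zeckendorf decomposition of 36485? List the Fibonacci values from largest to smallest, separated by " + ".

take 28657 (≤ 36485); 36485 − 28657 = 7828
take 6765 (≤ 7828); 7828 − 6765 = 1063
take 987 (≤ 1063); 1063 − 987 = 76
take 55 (≤ 76); 76 − 55 = 21
take 21 (≤ 21); 21 − 21 = 0
So 36485 = 28657 + 6765 + 987 + 55 + 21, with no two terms consecutive in the sequence.

28657 + 6765 + 987 + 55 + 21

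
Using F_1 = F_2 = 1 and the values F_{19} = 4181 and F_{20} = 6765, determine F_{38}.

39088169

By the doubling identity F_{2k} = F_k(2F_{k+1} − F_k): F_{38} = 4181·(2·6765 − 4181) = 4181·9349 = 39088169.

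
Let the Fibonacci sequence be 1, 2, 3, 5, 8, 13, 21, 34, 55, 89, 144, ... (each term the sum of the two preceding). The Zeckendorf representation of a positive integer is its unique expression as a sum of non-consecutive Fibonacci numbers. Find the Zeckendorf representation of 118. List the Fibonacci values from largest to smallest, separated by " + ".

89 + 21 + 8

Greedily peel off the largest Fibonacci term at each step:
118: greatest Fibonacci not exceeding it is 89, leaving 29
29: greatest Fibonacci not exceeding it is 21, leaving 8
8: greatest Fibonacci not exceeding it is 8, leaving 0
So 118 = 89 + 21 + 8, with no two terms consecutive in the sequence.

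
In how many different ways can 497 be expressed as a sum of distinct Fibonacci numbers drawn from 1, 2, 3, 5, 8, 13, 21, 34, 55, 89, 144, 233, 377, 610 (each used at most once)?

12

Each representation comes from the Zeckendorf form by replacing some F_k with F_{k−1} + F_{k−2} where possible.
497 = 377+89+21+8+2 = 377+89+21+5+3+2 = 377+55+34+21+8+2 = 233+144+89+21+8+2 = … (8 more), for 12 in all.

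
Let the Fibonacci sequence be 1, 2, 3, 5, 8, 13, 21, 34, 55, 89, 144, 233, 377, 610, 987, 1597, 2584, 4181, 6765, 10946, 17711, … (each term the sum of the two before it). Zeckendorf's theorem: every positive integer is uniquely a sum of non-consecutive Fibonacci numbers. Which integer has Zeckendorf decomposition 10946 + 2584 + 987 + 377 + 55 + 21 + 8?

10946 + 2584 + 987 + 377 + 55 + 21 + 8 = 14978.

14978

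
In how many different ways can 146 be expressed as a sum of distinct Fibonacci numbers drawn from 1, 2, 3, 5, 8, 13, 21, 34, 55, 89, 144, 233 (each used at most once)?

Starting from the Zeckendorf form and repeatedly splitting a term F_k into F_{k−1} + F_{k−2} (when neither is already used) reaches every representation.
146 = 144+2 = 89+55+2 = 89+34+21+2 = … (2 more), for 5 in all.

5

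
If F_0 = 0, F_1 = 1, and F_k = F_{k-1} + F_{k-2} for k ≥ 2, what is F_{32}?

Iterating the recurrence up to F_{25} = 75025 and F_{24} = 46368:
F_{26} = F_{25} + F_{24} = 75025 + 46368 = 121393
F_{27} = F_{26} + F_{25} = 121393 + 75025 = 196418
F_{28} = F_{27} + F_{26} = 196418 + 121393 = 317811
F_{29} = F_{28} + F_{27} = 317811 + 196418 = 514229
F_{30} = F_{29} + F_{28} = 514229 + 317811 = 832040
F_{31} = F_{30} + F_{29} = 832040 + 514229 = 1346269
F_{32} = F_{31} + F_{30} = 1346269 + 832040 = 2178309

2178309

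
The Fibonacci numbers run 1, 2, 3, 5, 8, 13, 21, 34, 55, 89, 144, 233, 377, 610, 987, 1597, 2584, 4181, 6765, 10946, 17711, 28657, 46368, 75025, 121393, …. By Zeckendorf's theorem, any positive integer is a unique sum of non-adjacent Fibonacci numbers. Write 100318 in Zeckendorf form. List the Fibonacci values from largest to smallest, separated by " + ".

75025 + 17711 + 6765 + 610 + 144 + 55 + 8

subtract 75025 from 100318: 25293 remains
subtract 17711 from 25293: 7582 remains
subtract 6765 from 7582: 817 remains
subtract 610 from 817: 207 remains
subtract 144 from 207: 63 remains
subtract 55 from 63: 8 remains
subtract 8 from 8: 0 remains
So 100318 = 75025 + 17711 + 6765 + 610 + 144 + 55 + 8, with no two terms consecutive in the sequence.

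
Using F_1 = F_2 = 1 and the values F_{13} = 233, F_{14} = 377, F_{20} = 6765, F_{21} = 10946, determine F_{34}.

5702887

By the addition formula F_{m+n} = F_m F_{n+1} + F_{m−1} F_n with m=21, n=13: F_{34} = 10946·377 + 6765·233 = 4126642 + 1576245 = 5702887.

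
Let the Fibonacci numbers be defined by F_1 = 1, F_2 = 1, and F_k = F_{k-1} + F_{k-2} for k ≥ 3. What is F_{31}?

1346269

Iterating the recurrence up to F_{24} = 46368 and F_{23} = 28657:
F_{25} = F_{24} + F_{23} = 46368 + 28657 = 75025
F_{26} = F_{25} + F_{24} = 75025 + 46368 = 121393
F_{27} = F_{26} + F_{25} = 121393 + 75025 = 196418
F_{28} = F_{27} + F_{26} = 196418 + 121393 = 317811
F_{29} = F_{28} + F_{27} = 317811 + 196418 = 514229
F_{30} = F_{29} + F_{28} = 514229 + 317811 = 832040
F_{31} = F_{30} + F_{29} = 832040 + 514229 = 1346269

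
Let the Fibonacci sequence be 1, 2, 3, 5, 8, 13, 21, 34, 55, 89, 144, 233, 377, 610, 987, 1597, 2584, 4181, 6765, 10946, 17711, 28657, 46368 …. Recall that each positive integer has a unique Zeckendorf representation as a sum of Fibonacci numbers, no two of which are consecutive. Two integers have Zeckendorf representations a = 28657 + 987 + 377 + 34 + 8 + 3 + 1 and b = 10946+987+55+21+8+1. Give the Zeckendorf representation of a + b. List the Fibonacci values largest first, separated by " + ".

28657 + 10946 + 1597 + 610 + 233 + 34 + 8

The two numbers are 30067 and 12018, so their sum is 42085.
Greedily peel off the largest Fibonacci term at each step:
subtract 28657 from 42085: 13428 remains
subtract 10946 from 13428: 2482 remains
subtract 1597 from 2482: 885 remains
subtract 610 from 885: 275 remains
subtract 233 from 275: 42 remains
subtract 34 from 42: 8 remains
subtract 8 from 8: 0 remains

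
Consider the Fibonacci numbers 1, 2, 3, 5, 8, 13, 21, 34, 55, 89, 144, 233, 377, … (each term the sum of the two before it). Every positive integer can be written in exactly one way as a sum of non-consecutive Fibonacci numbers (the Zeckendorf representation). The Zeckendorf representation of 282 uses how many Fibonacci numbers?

largest Fibonacci ≤ 282 is 233; 282 − 233 = 49
largest Fibonacci ≤ 49 is 34; 49 − 34 = 15
largest Fibonacci ≤ 15 is 13; 15 − 13 = 2
largest Fibonacci ≤ 2 is 2; 2 − 2 = 0
282 = 233 + 34 + 13 + 2, which has 4 terms.

4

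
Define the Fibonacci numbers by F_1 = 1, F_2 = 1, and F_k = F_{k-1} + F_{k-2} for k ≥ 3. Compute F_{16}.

Iterating the recurrence up to F_{8} = 21 and F_{7} = 13:
F_{9} = F_{8} + F_{7} = 21 + 13 = 34
F_{10} = F_{9} + F_{8} = 34 + 21 = 55
F_{11} = F_{10} + F_{9} = 55 + 34 = 89
F_{12} = F_{11} + F_{10} = 89 + 55 = 144
F_{13} = F_{12} + F_{11} = 144 + 89 = 233
F_{14} = F_{13} + F_{12} = 233 + 144 = 377
F_{15} = F_{14} + F_{13} = 377 + 233 = 610
F_{16} = F_{15} + F_{14} = 610 + 377 = 987

987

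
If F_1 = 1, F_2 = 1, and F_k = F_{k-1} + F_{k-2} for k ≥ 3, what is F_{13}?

Iterating the recurrence up to F_{8} = 21 and F_{7} = 13:
F_{9} = F_{8} + F_{7} = 21 + 13 = 34
F_{10} = F_{9} + F_{8} = 34 + 21 = 55
F_{11} = F_{10} + F_{9} = 55 + 34 = 89
F_{12} = F_{11} + F_{10} = 89 + 55 = 144
F_{13} = F_{12} + F_{11} = 144 + 89 = 233

233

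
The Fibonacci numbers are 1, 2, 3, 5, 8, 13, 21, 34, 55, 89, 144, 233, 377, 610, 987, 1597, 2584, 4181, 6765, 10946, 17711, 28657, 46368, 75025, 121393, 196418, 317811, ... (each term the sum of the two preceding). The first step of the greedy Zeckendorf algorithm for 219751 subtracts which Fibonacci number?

196418 ≤ 219751 < 317811, so the largest Fibonacci number not exceeding 219751 is 196418.

196418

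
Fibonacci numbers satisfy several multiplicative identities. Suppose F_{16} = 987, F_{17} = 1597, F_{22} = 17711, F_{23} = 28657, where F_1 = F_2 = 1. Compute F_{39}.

63245986

By the addition formula F_{m+n} = F_m F_{n+1} + F_{m−1} F_n with m=17, n=22: F_{39} = 1597·28657 + 987·17711 = 45765229 + 17480757 = 63245986.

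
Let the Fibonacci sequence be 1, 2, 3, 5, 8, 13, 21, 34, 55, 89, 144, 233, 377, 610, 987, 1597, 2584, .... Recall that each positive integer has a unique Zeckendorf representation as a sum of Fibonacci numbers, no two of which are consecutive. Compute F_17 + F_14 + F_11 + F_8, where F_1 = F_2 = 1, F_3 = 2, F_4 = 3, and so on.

F_17 + F_14 + F_11 + F_8 = 1597 + 377 + 89 + 21 = 2084.

2084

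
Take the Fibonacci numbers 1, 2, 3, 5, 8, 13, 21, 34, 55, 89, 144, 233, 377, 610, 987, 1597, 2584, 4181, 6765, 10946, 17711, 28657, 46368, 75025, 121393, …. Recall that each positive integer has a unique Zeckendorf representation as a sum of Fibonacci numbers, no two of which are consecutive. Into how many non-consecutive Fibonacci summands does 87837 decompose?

6

subtract 75025 from 87837: 12812 remains
subtract 10946 from 12812: 1866 remains
subtract 1597 from 1866: 269 remains
subtract 233 from 269: 36 remains
subtract 34 from 36: 2 remains
subtract 2 from 2: 0 remains
87837 = 75025 + 10946 + 1597 + 233 + 34 + 2, which has 6 terms.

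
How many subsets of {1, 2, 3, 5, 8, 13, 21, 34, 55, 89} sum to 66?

7

66 = 55+8+3 = 55+8+2+1 = 34+21+8+3 = 55+5+3+2+1 = 34+21+8+2+1 = … (2 more), for 7 in all.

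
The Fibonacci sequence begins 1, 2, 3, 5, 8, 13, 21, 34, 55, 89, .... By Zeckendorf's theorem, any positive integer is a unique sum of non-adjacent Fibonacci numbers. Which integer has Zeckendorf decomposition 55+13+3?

71

55+13+3 = 71.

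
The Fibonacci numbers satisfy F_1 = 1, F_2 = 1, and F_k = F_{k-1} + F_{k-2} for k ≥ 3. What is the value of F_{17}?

1597

Iterating the recurrence up to F_{11} = 89 and F_{10} = 55:
F_{12} = F_{11} + F_{10} = 89 + 55 = 144
F_{13} = F_{12} + F_{11} = 144 + 89 = 233
F_{14} = F_{13} + F_{12} = 233 + 144 = 377
F_{15} = F_{14} + F_{13} = 377 + 233 = 610
F_{16} = F_{15} + F_{14} = 610 + 377 = 987
F_{17} = F_{16} + F_{15} = 987 + 610 = 1597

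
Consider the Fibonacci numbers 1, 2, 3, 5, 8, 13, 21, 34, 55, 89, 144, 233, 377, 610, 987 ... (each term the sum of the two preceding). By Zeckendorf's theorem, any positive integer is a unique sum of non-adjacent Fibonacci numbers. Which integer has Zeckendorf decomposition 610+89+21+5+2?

727

610+89+21+5+2 = 727.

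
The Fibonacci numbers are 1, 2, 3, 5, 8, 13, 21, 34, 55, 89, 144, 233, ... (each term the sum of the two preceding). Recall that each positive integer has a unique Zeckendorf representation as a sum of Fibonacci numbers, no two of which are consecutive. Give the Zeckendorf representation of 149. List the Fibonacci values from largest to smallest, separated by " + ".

Greedy algorithm:
144 ≤ 149 < 233, so take 144; remainder 5
5 ≤ 5 < 8, so take 5; remainder 0
So 149 = 144 + 5, with no two terms consecutive in the sequence.

144 + 5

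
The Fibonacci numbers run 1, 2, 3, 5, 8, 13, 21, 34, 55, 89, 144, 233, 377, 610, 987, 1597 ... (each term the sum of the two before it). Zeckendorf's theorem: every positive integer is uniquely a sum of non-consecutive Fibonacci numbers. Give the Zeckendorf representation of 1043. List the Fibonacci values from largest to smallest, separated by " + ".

987 + 55 + 1

987 ≤ 1043 < 1597, so take 987; remainder 56
55 ≤ 56 < 89, so take 55; remainder 1
1 ≤ 1 < 2, so take 1; remainder 0
So 1043 = 987 + 55 + 1, with no two terms consecutive in the sequence.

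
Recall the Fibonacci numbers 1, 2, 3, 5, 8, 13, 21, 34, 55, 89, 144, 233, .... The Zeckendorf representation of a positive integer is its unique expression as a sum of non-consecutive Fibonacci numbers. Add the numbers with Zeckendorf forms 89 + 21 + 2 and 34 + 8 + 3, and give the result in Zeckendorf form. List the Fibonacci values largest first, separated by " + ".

The two numbers are 112 and 45, so their sum is 157.
largest Fibonacci ≤ 157 is 144; 157 − 144 = 13
largest Fibonacci ≤ 13 is 13; 13 − 13 = 0

144 + 13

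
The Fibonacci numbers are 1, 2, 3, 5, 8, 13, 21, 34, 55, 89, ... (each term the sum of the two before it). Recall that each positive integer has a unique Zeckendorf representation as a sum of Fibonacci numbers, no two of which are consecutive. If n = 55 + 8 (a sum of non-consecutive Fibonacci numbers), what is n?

55 + 8 = 63.

63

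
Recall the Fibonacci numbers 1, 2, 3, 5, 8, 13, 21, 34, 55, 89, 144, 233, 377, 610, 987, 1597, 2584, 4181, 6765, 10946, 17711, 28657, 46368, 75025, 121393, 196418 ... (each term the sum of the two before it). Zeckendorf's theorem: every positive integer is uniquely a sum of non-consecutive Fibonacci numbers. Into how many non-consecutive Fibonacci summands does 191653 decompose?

8

take 121393 (≤ 191653); 191653 − 121393 = 70260
take 46368 (≤ 70260); 70260 − 46368 = 23892
take 17711 (≤ 23892); 23892 − 17711 = 6181
take 4181 (≤ 6181); 6181 − 4181 = 2000
take 1597 (≤ 2000); 2000 − 1597 = 403
take 377 (≤ 403); 403 − 377 = 26
take 21 (≤ 26); 26 − 21 = 5
take 5 (≤ 5); 5 − 5 = 0
191653 = 121393 + 46368 + 17711 + 4181 + 1597 + 377 + 21 + 5, which has 8 terms.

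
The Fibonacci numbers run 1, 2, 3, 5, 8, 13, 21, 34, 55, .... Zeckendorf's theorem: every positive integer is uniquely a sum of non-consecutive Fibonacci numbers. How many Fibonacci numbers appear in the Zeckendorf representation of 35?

2

Greedily peel off the largest Fibonacci term at each step:
35 − 34 = 1
1 − 1 = 0
35 = 34 + 1, which has 2 terms.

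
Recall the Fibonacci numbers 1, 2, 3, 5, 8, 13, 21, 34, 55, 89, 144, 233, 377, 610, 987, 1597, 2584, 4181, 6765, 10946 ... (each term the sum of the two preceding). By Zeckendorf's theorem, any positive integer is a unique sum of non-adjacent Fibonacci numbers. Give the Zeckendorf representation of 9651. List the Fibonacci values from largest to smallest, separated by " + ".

6765 + 2584 + 233 + 55 + 13 + 1

Greedy algorithm:
largest Fibonacci ≤ 9651 is 6765; 9651 − 6765 = 2886
largest Fibonacci ≤ 2886 is 2584; 2886 − 2584 = 302
largest Fibonacci ≤ 302 is 233; 302 − 233 = 69
largest Fibonacci ≤ 69 is 55; 69 − 55 = 14
largest Fibonacci ≤ 14 is 13; 14 − 13 = 1
largest Fibonacci ≤ 1 is 1; 1 − 1 = 0
So 9651 = 6765 + 2584 + 233 + 55 + 13 + 1, with no two terms consecutive in the sequence.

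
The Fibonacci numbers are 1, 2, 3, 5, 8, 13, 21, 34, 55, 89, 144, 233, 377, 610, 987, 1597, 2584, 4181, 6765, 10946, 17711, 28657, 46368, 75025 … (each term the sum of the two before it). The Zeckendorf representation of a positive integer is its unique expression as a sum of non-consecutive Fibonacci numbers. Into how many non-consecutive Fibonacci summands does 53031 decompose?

53031: greatest Fibonacci not exceeding it is 46368, leaving 6663
6663: greatest Fibonacci not exceeding it is 4181, leaving 2482
2482: greatest Fibonacci not exceeding it is 1597, leaving 885
885: greatest Fibonacci not exceeding it is 610, leaving 275
275: greatest Fibonacci not exceeding it is 233, leaving 42
42: greatest Fibonacci not exceeding it is 34, leaving 8
8: greatest Fibonacci not exceeding it is 8, leaving 0
53031 = 46368 + 4181 + 1597 + 610 + 233 + 34 + 8, which has 7 terms.

7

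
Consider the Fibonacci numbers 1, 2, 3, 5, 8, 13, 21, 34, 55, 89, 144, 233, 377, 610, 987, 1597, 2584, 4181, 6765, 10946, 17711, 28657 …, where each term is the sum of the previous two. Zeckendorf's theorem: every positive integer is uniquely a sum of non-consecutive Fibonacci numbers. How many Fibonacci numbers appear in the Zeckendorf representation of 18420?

5

18420: greatest Fibonacci not exceeding it is 17711, leaving 709
709: greatest Fibonacci not exceeding it is 610, leaving 99
99: greatest Fibonacci not exceeding it is 89, leaving 10
10: greatest Fibonacci not exceeding it is 8, leaving 2
2: greatest Fibonacci not exceeding it is 2, leaving 0
18420 = 17711 + 610 + 89 + 8 + 2, which has 5 terms.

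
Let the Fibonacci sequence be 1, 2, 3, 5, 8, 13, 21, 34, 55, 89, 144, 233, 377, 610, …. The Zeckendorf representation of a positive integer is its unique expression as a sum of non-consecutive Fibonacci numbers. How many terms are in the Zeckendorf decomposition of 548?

Greedy algorithm:
377 ≤ 548 < 610, so take 377; remainder 171
144 ≤ 171 < 233, so take 144; remainder 27
21 ≤ 27 < 34, so take 21; remainder 6
5 ≤ 6 < 8, so take 5; remainder 1
1 ≤ 1 < 2, so take 1; remainder 0
548 = 377 + 144 + 21 + 5 + 1, which has 5 terms.

5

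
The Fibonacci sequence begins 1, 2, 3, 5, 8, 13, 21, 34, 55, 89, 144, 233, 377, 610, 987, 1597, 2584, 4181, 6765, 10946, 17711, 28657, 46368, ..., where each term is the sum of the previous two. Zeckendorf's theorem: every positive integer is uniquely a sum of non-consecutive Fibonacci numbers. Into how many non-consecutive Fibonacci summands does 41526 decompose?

7

Greedily peel off the largest Fibonacci term at each step:
largest Fibonacci ≤ 41526 is 28657; 41526 − 28657 = 12869
largest Fibonacci ≤ 12869 is 10946; 12869 − 10946 = 1923
largest Fibonacci ≤ 1923 is 1597; 1923 − 1597 = 326
largest Fibonacci ≤ 326 is 233; 326 − 233 = 93
largest Fibonacci ≤ 93 is 89; 93 − 89 = 4
largest Fibonacci ≤ 4 is 3; 4 − 3 = 1
largest Fibonacci ≤ 1 is 1; 1 − 1 = 0
41526 = 28657 + 10946 + 1597 + 233 + 89 + 3 + 1, which has 7 terms.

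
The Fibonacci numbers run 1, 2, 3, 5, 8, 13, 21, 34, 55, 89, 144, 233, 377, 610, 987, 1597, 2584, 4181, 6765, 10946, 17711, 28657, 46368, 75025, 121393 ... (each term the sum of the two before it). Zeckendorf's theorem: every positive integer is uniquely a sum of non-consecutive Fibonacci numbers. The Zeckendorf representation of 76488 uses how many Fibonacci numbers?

6

Repeatedly subtract the largest Fibonacci number that fits:
75025 ≤ 76488 < 121393, so take 75025; remainder 1463
987 ≤ 1463 < 1597, so take 987; remainder 476
377 ≤ 476 < 610, so take 377; remainder 99
89 ≤ 99 < 144, so take 89; remainder 10
8 ≤ 10 < 13, so take 8; remainder 2
2 ≤ 2 < 3, so take 2; remainder 0
76488 = 75025 + 987 + 377 + 89 + 8 + 2, which has 6 terms.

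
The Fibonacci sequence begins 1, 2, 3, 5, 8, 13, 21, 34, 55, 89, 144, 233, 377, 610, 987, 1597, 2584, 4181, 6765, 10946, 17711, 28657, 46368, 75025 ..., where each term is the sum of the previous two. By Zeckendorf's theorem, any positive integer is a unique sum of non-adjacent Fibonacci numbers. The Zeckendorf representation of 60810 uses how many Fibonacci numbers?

8

46368 ≤ 60810 < 75025, so take 46368; remainder 14442
10946 ≤ 14442 < 17711, so take 10946; remainder 3496
2584 ≤ 3496 < 4181, so take 2584; remainder 912
610 ≤ 912 < 987, so take 610; remainder 302
233 ≤ 302 < 377, so take 233; remainder 69
55 ≤ 69 < 89, so take 55; remainder 14
13 ≤ 14 < 21, so take 13; remainder 1
1 ≤ 1 < 2, so take 1; remainder 0
60810 = 46368 + 10946 + 2584 + 610 + 233 + 55 + 13 + 1, which has 8 terms.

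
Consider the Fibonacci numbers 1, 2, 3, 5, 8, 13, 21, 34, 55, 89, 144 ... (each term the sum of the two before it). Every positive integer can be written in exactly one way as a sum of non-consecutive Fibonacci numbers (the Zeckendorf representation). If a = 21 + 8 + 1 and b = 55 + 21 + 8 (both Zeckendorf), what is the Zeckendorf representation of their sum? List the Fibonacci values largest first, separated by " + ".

89 + 21 + 3 + 1

The two numbers are 30 and 84, so their sum is 114.
largest Fibonacci ≤ 114 is 89; 114 − 89 = 25
largest Fibonacci ≤ 25 is 21; 25 − 21 = 4
largest Fibonacci ≤ 4 is 3; 4 − 3 = 1
largest Fibonacci ≤ 1 is 1; 1 − 1 = 0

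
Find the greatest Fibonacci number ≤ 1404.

987

987 ≤ 1404 < 1597, so the largest Fibonacci number not exceeding 1404 is 987.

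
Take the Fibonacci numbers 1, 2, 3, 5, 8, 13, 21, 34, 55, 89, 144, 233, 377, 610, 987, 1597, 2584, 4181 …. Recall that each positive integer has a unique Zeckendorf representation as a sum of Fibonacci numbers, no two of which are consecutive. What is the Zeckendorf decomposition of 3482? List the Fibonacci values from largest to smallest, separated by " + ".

subtract 2584 from 3482: 898 remains
subtract 610 from 898: 288 remains
subtract 233 from 288: 55 remains
subtract 55 from 55: 0 remains
So 3482 = 2584 + 610 + 233 + 55, with no two terms consecutive in the sequence.

2584 + 610 + 233 + 55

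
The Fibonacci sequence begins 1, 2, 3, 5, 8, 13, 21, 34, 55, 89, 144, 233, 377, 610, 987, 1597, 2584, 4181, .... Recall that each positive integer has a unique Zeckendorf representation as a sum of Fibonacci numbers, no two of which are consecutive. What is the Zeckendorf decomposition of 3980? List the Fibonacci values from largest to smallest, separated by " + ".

2584 + 987 + 377 + 21 + 8 + 3

Greedily peel off the largest Fibonacci term at each step:
2584 ≤ 3980 < 4181, so take 2584; remainder 1396
987 ≤ 1396 < 1597, so take 987; remainder 409
377 ≤ 409 < 610, so take 377; remainder 32
21 ≤ 32 < 34, so take 21; remainder 11
8 ≤ 11 < 13, so take 8; remainder 3
3 ≤ 3 < 5, so take 3; remainder 0
So 3980 = 2584 + 987 + 377 + 21 + 8 + 3, with no two terms consecutive in the sequence.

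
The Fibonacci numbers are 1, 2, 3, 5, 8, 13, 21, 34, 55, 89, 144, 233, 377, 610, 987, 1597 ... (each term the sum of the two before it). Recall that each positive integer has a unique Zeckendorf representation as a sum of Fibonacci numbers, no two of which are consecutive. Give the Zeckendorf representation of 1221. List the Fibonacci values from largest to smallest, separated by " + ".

subtract 987 from 1221: 234 remains
subtract 233 from 234: 1 remains
subtract 1 from 1: 0 remains
So 1221 = 987 + 233 + 1, with no two terms consecutive in the sequence.

987 + 233 + 1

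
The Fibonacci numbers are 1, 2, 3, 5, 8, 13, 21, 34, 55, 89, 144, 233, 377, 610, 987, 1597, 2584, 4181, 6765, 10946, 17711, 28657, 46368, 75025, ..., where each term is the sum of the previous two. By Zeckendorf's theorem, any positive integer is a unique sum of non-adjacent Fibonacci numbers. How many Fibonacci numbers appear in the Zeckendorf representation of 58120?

Greedy algorithm:
58120 − 46368 = 11752
11752 − 10946 = 806
806 − 610 = 196
196 − 144 = 52
52 − 34 = 18
18 − 13 = 5
5 − 5 = 0
58120 = 46368 + 10946 + 610 + 144 + 34 + 13 + 5, which has 7 terms.

7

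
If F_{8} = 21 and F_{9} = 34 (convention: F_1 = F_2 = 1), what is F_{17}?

1597

By F_{2k+1} = F_k² + F_{k+1}²: F_{17} = 21² + 34² = 441 + 1156 = 1597.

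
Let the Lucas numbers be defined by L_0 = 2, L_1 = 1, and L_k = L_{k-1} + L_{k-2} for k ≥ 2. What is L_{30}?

Iterating the recurrence up to L_{25} = 167761 and L_{24} = 103682:
L_{26} = L_{25} + L_{24} = 167761 + 103682 = 271443
L_{27} = L_{26} + L_{25} = 271443 + 167761 = 439204
L_{28} = L_{27} + L_{26} = 439204 + 271443 = 710647
L_{29} = L_{28} + L_{27} = 710647 + 439204 = 1149851
L_{30} = L_{29} + L_{28} = 1149851 + 710647 = 1860498

1860498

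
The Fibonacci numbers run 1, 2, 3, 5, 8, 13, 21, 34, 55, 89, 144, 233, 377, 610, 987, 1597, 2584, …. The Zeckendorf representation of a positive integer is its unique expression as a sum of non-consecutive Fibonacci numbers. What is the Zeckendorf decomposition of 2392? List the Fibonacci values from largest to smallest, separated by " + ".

Repeatedly subtract the largest Fibonacci number that fits:
take 1597 (≤ 2392); 2392 − 1597 = 795
take 610 (≤ 795); 795 − 610 = 185
take 144 (≤ 185); 185 − 144 = 41
take 34 (≤ 41); 41 − 34 = 7
take 5 (≤ 7); 7 − 5 = 2
take 2 (≤ 2); 2 − 2 = 0
So 2392 = 1597 + 610 + 144 + 34 + 5 + 2, with no two terms consecutive in the sequence.

1597 + 610 + 144 + 34 + 5 + 2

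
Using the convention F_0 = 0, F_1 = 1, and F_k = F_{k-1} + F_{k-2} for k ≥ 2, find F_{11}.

Iterating the recurrence up to F_{6} = 8 and F_{5} = 5:
F_{7} = F_{6} + F_{5} = 8 + 5 = 13
F_{8} = F_{7} + F_{6} = 13 + 8 = 21
F_{9} = F_{8} + F_{7} = 21 + 13 = 34
F_{10} = F_{9} + F_{8} = 34 + 21 = 55
F_{11} = F_{10} + F_{9} = 55 + 34 = 89

89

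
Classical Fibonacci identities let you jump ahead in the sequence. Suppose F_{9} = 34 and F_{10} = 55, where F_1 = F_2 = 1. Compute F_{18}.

2584

By the doubling identity F_{2k} = F_k(2F_{k+1} − F_k): F_{18} = 34·(2·55 − 34) = 34·76 = 2584.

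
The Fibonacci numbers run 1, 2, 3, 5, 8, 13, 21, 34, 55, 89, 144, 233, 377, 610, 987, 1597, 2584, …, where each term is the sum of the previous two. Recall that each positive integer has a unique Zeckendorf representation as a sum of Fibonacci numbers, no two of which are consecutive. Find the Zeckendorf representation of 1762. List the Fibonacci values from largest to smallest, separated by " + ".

1597 + 144 + 21

Greedy algorithm:
subtract 1597 from 1762: 165 remains
subtract 144 from 165: 21 remains
subtract 21 from 21: 0 remains
So 1762 = 1597 + 144 + 21, with no two terms consecutive in the sequence.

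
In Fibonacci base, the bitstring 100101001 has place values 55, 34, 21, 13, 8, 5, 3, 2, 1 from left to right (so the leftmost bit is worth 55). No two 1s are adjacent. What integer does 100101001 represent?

74

Summing the place values of the 1 bits: 55 + 13 + 5 + 1 = 74.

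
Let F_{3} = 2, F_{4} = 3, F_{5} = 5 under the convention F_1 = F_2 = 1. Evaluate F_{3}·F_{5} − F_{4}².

2·5 − 3² = 10 − 9 = 1. (Cassini's identity: F_{k−1}F_{k+1} − F_k² = (−1)^k.)

1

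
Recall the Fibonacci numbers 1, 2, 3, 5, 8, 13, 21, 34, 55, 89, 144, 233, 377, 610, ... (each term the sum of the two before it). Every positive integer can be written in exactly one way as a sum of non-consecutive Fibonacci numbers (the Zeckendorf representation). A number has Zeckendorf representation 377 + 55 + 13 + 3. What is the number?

377 + 55 + 13 + 3 = 448.

448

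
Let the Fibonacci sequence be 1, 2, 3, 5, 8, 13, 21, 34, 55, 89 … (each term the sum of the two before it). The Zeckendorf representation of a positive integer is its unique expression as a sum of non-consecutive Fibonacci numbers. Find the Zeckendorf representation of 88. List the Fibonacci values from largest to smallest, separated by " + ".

55 + 21 + 8 + 3 + 1

55 ≤ 88 < 89, so take 55; remainder 33
21 ≤ 33 < 34, so take 21; remainder 12
8 ≤ 12 < 13, so take 8; remainder 4
3 ≤ 4 < 5, so take 3; remainder 1
1 ≤ 1 < 2, so take 1; remainder 0
So 88 = 55 + 21 + 8 + 3 + 1, with no two terms consecutive in the sequence.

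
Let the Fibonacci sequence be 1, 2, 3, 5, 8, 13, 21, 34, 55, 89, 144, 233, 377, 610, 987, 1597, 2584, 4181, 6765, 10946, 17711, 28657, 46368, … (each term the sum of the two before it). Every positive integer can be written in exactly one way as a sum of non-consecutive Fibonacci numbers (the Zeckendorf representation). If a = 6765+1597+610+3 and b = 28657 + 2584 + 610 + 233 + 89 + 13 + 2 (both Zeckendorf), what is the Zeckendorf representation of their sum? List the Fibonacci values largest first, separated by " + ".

28657 + 10946 + 987 + 377 + 144 + 34 + 13 + 5

The two numbers are 8975 and 32188, so their sum is 41163.
largest Fibonacci ≤ 41163 is 28657; 41163 − 28657 = 12506
largest Fibonacci ≤ 12506 is 10946; 12506 − 10946 = 1560
largest Fibonacci ≤ 1560 is 987; 1560 − 987 = 573
largest Fibonacci ≤ 573 is 377; 573 − 377 = 196
largest Fibonacci ≤ 196 is 144; 196 − 144 = 52
largest Fibonacci ≤ 52 is 34; 52 − 34 = 18
largest Fibonacci ≤ 18 is 13; 18 − 13 = 5
largest Fibonacci ≤ 5 is 5; 5 − 5 = 0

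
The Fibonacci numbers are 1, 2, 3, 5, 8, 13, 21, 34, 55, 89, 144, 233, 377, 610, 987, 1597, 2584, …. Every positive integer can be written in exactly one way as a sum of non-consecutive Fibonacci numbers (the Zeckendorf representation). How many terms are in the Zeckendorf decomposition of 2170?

6

1597 ≤ 2170 < 2584, so take 1597; remainder 573
377 ≤ 573 < 610, so take 377; remainder 196
144 ≤ 196 < 233, so take 144; remainder 52
34 ≤ 52 < 55, so take 34; remainder 18
13 ≤ 18 < 21, so take 13; remainder 5
5 ≤ 5 < 8, so take 5; remainder 0
2170 = 1597 + 377 + 144 + 34 + 13 + 5, which has 6 terms.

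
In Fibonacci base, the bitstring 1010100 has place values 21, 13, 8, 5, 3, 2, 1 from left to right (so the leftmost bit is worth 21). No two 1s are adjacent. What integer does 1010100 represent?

32

Summing the place values of the 1 bits: 21 + 8 + 3 = 32.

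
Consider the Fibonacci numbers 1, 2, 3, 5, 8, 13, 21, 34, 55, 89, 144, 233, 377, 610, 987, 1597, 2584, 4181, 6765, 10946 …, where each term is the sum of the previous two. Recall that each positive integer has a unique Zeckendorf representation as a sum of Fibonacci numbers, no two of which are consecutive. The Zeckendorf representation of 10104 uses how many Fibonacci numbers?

5

Greedily peel off the largest Fibonacci term at each step:
10104 − 6765 = 3339
3339 − 2584 = 755
755 − 610 = 145
145 − 144 = 1
1 − 1 = 0
10104 = 6765 + 2584 + 610 + 144 + 1, which has 5 terms.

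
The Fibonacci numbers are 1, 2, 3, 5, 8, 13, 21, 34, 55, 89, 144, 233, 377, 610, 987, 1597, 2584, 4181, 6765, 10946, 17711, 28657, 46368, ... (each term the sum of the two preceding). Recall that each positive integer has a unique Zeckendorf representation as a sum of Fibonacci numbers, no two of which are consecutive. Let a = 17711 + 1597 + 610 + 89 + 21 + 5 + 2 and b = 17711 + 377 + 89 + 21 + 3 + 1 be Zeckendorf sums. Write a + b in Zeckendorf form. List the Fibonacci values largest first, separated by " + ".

The two numbers are 20035 and 18202, so their sum is 38237.
Greedily peel off the largest Fibonacci term at each step:
38237: greatest Fibonacci not exceeding it is 28657, leaving 9580
9580: greatest Fibonacci not exceeding it is 6765, leaving 2815
2815: greatest Fibonacci not exceeding it is 2584, leaving 231
231: greatest Fibonacci not exceeding it is 144, leaving 87
87: greatest Fibonacci not exceeding it is 55, leaving 32
32: greatest Fibonacci not exceeding it is 21, leaving 11
11: greatest Fibonacci not exceeding it is 8, leaving 3
3: greatest Fibonacci not exceeding it is 3, leaving 0

28657 + 6765 + 2584 + 144 + 55 + 21 + 8 + 3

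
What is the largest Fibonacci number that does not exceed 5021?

4181 ≤ 5021 < 6765, so the largest Fibonacci number not exceeding 5021 is 4181.

4181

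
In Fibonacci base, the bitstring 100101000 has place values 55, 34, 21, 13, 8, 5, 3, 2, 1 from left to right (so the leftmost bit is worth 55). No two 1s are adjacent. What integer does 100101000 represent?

73

Summing the place values of the 1 bits: 55 + 13 + 5 = 73.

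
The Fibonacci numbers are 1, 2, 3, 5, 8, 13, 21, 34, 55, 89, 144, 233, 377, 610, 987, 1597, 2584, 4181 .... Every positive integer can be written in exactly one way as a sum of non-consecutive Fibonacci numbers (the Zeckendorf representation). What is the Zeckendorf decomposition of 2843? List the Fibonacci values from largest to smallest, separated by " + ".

2584 + 233 + 21 + 5

Repeatedly subtract the largest Fibonacci number that fits:
2584 ≤ 2843 < 4181, so take 2584; remainder 259
233 ≤ 259 < 377, so take 233; remainder 26
21 ≤ 26 < 34, so take 21; remainder 5
5 ≤ 5 < 8, so take 5; remainder 0
So 2843 = 2584 + 233 + 21 + 5, with no two terms consecutive in the sequence.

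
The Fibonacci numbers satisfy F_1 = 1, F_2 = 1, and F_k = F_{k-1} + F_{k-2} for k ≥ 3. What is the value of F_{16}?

987

Iterating the recurrence up to F_{11} = 89 and F_{10} = 55:
F_{12} = F_{11} + F_{10} = 89 + 55 = 144
F_{13} = F_{12} + F_{11} = 144 + 89 = 233
F_{14} = F_{13} + F_{12} = 233 + 144 = 377
F_{15} = F_{14} + F_{13} = 377 + 233 = 610
F_{16} = F_{15} + F_{14} = 610 + 377 = 987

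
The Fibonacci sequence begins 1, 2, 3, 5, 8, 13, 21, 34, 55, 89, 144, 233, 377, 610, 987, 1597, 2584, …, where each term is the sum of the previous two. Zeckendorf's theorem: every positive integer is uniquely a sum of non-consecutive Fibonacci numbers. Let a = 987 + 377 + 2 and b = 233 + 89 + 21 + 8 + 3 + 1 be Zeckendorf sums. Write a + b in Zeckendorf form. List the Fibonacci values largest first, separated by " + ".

The two numbers are 1366 and 355, so their sum is 1721.
1721: greatest Fibonacci not exceeding it is 1597, leaving 124
124: greatest Fibonacci not exceeding it is 89, leaving 35
35: greatest Fibonacci not exceeding it is 34, leaving 1
1: greatest Fibonacci not exceeding it is 1, leaving 0

1597 + 89 + 34 + 1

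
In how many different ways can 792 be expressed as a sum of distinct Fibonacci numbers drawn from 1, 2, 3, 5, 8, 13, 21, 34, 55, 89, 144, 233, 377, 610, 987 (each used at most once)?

Each representation comes from the Zeckendorf form by replacing some F_k with F_{k−1} + F_{k−2} where possible.
792 = 610+144+34+3+1 = 610+144+21+13+3+1 = 610+89+55+34+3+1 = 377+233+144+34+3+1 = … (8 more), for 12 in all.

12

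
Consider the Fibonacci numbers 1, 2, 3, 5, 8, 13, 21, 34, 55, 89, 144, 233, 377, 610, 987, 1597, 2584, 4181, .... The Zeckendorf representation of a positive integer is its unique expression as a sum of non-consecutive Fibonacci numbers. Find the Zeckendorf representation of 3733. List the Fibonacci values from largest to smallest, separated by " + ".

3733 − 2584 = 1149
1149 − 987 = 162
162 − 144 = 18
18 − 13 = 5
5 − 5 = 0
So 3733 = 2584 + 987 + 144 + 13 + 5, with no two terms consecutive in the sequence.

2584 + 987 + 144 + 13 + 5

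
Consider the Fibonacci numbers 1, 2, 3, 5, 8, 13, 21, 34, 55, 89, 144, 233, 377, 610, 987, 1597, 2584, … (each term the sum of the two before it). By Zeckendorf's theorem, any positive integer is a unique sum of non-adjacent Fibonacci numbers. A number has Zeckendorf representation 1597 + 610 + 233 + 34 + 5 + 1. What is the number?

1597 + 610 + 233 + 34 + 5 + 1 = 2480.

2480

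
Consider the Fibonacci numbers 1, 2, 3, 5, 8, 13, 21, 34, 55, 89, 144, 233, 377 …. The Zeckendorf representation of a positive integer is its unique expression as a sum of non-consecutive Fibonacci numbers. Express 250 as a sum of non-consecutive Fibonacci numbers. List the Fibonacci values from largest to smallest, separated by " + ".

233 ≤ 250 < 377, so take 233; remainder 17
13 ≤ 17 < 21, so take 13; remainder 4
3 ≤ 4 < 5, so take 3; remainder 1
1 ≤ 1 < 2, so take 1; remainder 0
So 250 = 233 + 13 + 3 + 1, with no two terms consecutive in the sequence.

233 + 13 + 3 + 1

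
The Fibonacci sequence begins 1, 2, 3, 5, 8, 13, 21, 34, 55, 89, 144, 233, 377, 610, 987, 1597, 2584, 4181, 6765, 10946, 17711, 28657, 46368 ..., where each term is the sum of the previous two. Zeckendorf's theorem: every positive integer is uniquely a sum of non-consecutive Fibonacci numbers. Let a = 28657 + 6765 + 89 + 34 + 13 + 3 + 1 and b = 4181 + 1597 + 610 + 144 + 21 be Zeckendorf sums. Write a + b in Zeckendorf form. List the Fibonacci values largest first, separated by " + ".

The two numbers are 35562 and 6553, so their sum is 42115.
Greedily peel off the largest Fibonacci term at each step:
42115 − 28657 = 13458
13458 − 10946 = 2512
2512 − 1597 = 915
915 − 610 = 305
305 − 233 = 72
72 − 55 = 17
17 − 13 = 4
4 − 3 = 1
1 − 1 = 0

28657 + 10946 + 1597 + 610 + 233 + 55 + 13 + 3 + 1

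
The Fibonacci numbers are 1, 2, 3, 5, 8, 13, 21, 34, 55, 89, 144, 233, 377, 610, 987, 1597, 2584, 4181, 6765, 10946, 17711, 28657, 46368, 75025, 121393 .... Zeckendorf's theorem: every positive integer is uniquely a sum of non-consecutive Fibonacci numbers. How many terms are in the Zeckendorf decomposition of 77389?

5

Repeatedly subtract the largest Fibonacci number that fits:
77389 − 75025 = 2364
2364 − 1597 = 767
767 − 610 = 157
157 − 144 = 13
13 − 13 = 0
77389 = 75025 + 1597 + 610 + 144 + 13, which has 5 terms.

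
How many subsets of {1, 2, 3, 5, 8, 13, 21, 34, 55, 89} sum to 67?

2

67 = 55+8+3+1 = 34+21+8+3+1 — 2 representations.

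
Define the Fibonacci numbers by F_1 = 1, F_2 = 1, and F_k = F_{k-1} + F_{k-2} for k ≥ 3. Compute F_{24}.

46368

Iterating the recurrence up to F_{18} = 2584 and F_{17} = 1597:
F_{19} = F_{18} + F_{17} = 2584 + 1597 = 4181
F_{20} = F_{19} + F_{18} = 4181 + 2584 = 6765
F_{21} = F_{20} + F_{19} = 6765 + 4181 = 10946
F_{22} = F_{21} + F_{20} = 10946 + 6765 = 17711
F_{23} = F_{22} + F_{21} = 17711 + 10946 = 28657
F_{24} = F_{23} + F_{22} = 28657 + 17711 = 46368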